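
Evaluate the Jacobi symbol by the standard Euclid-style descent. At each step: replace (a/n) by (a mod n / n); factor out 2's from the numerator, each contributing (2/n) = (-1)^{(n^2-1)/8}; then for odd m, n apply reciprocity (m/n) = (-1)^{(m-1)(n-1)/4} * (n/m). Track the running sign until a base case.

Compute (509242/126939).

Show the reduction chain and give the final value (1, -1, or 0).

(509242/126939): 509242 mod 126939 = 1486, so (509242/126939) = (1486/126939)
factor out 2^1: 1486 = 2^1·743; with 126939 mod 8 = 3, (2/126939) = -1; sign now -1; continue with (743/126939)
flip (743/126939) -> (126939/743): both odd, 743 mod 4 = 3, 126939 mod 4 = 3, so the flip contributes -1; sign now +1
(126939/743): 126939 mod 743 = 629, so (126939/743) = (629/743)
flip (629/743) -> (743/629): both odd, 629 mod 4 = 1, 743 mod 4 = 3, so the flip contributes +1; sign now +1
(743/629): 743 mod 629 = 114, so (743/629) = (114/629)
factor out 2^1: 114 = 2^1·57; with 629 mod 8 = 5, (2/629) = -1; sign now -1; continue with (57/629)
flip (57/629) -> (629/57): both odd, 57 mod 4 = 1, 629 mod 4 = 1, so the flip contributes +1; sign now -1
(629/57): 629 mod 57 = 2, so (629/57) = (2/57)
factor out 2^1: 2 = 2^1·1; with 57 mod 8 = 1, (2/57) = +1; sign now -1; continue with (1/57)
reached (1/57) = 1, so the symbol is -1

-1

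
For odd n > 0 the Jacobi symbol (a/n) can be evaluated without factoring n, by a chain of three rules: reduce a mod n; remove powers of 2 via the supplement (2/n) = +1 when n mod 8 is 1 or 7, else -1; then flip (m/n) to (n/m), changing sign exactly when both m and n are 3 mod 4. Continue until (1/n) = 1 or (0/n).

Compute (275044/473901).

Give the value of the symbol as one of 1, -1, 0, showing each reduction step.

factor out 2^2: 275044 = 2^2·68761; with 473901 mod 8 = 5, (2/473901) = -1; sign now +1; continue with (68761/473901)
flip (68761/473901) -> (473901/68761): both odd, 68761 mod 4 = 1, 473901 mod 4 = 1, so the flip contributes +1; sign now +1
(473901/68761): 473901 mod 68761 = 61335, so (473901/68761) = (61335/68761)
flip (61335/68761) -> (68761/61335): both odd, 61335 mod 4 = 3, 68761 mod 4 = 1, so the flip contributes +1; sign now +1
(68761/61335): 68761 mod 61335 = 7426, so (68761/61335) = (7426/61335)
factor out 2^1: 7426 = 2^1·3713; with 61335 mod 8 = 7, (2/61335) = +1; sign now +1; continue with (3713/61335)
flip (3713/61335) -> (61335/3713): both odd, 3713 mod 4 = 1, 61335 mod 4 = 3, so the flip contributes +1; sign now +1
(61335/3713): 61335 mod 3713 = 1927, so (61335/3713) = (1927/3713)
flip (1927/3713) -> (3713/1927): both odd, 1927 mod 4 = 3, 3713 mod 4 = 1, so the flip contributes +1; sign now +1
(3713/1927): 3713 mod 1927 = 1786, so (3713/1927) = (1786/1927)
factor out 2^1: 1786 = 2^1·893; with 1927 mod 8 = 7, (2/1927) = +1; sign now +1; continue with (893/1927)
flip (893/1927) -> (1927/893): both odd, 893 mod 4 = 1, 1927 mod 4 = 3, so the flip contributes +1; sign now +1
(1927/893): 1927 mod 893 = 141, so (1927/893) = (141/893)
flip (141/893) -> (893/141): both odd, 141 mod 4 = 1, 893 mod 4 = 1, so the flip contributes +1; sign now +1
(893/141): 893 mod 141 = 47, so (893/141) = (47/141)
flip (47/141) -> (141/47): both odd, 47 mod 4 = 3, 141 mod 4 = 1, so the flip contributes +1; sign now +1
(141/47): 141 mod 47 = 0, so (141/47) = (0/47)
reached (0/47); gcd(a, n) > 1, so (0/47) = 0 and the symbol is 0

0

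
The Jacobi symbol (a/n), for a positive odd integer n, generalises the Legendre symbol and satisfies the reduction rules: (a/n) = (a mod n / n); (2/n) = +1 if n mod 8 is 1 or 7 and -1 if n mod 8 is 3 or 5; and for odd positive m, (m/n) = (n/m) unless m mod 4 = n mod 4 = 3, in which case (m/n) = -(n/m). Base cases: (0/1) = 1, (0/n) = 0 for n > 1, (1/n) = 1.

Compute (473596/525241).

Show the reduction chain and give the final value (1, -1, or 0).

factor out 2^2: 473596 = 2^2·118399; with 525241 mod 8 = 1, (2/525241) = +1; sign now +1; continue with (118399/525241)
flip (118399/525241) -> (525241/118399): both odd, 118399 mod 4 = 3, 525241 mod 4 = 1, so the flip contributes +1; sign now +1
(525241/118399): 525241 mod 118399 = 51645, so (525241/118399) = (51645/118399)
flip (51645/118399) -> (118399/51645): both odd, 51645 mod 4 = 1, 118399 mod 4 = 3, so the flip contributes +1; sign now +1
(118399/51645): 118399 mod 51645 = 15109, so (118399/51645) = (15109/51645)
flip (15109/51645) -> (51645/15109): both odd, 15109 mod 4 = 1, 51645 mod 4 = 1, so the flip contributes +1; sign now +1
(51645/15109): 51645 mod 15109 = 6318, so (51645/15109) = (6318/15109)
factor out 2^1: 6318 = 2^1·3159; with 15109 mod 8 = 5, (2/15109) = -1; sign now -1; continue with (3159/15109)
flip (3159/15109) -> (15109/3159): both odd, 3159 mod 4 = 3, 15109 mod 4 = 1, so the flip contributes +1; sign now -1
(15109/3159): 15109 mod 3159 = 2473, so (15109/3159) = (2473/3159)
flip (2473/3159) -> (3159/2473): both odd, 2473 mod 4 = 1, 3159 mod 4 = 3, so the flip contributes +1; sign now -1
(3159/2473): 3159 mod 2473 = 686, so (3159/2473) = (686/2473)
factor out 2^1: 686 = 2^1·343; with 2473 mod 8 = 1, (2/2473) = +1; sign now -1; continue with (343/2473)
flip (343/2473) -> (2473/343): both odd, 343 mod 4 = 3, 2473 mod 4 = 1, so the flip contributes +1; sign now -1
(2473/343): 2473 mod 343 = 72, so (2473/343) = (72/343)
factor out 2^3: 72 = 2^3·9; with 343 mod 8 = 7, (2/343) = +1; sign now -1; continue with (9/343)
flip (9/343) -> (343/9): both odd, 9 mod 4 = 1, 343 mod 4 = 3, so the flip contributes +1; sign now -1
(343/9): 343 mod 9 = 1, so (343/9) = (1/9)
reached (1/9) = 1, so the symbol is -1

-1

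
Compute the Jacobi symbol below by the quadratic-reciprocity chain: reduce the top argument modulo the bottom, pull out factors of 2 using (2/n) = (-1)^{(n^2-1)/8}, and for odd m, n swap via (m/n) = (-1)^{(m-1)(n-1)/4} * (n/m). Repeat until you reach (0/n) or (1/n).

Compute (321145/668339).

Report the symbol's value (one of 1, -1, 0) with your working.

1

flip (321145/668339) -> (668339/321145): both odd, 321145 mod 4 = 1, 668339 mod 4 = 3, so the flip contributes +1; sign now +1
(668339/321145): 668339 mod 321145 = 26049, so (668339/321145) = (26049/321145)
flip (26049/321145) -> (321145/26049): both odd, 26049 mod 4 = 1, 321145 mod 4 = 1, so the flip contributes +1; sign now +1
(321145/26049): 321145 mod 26049 = 8557, so (321145/26049) = (8557/26049)
flip (8557/26049) -> (26049/8557): both odd, 8557 mod 4 = 1, 26049 mod 4 = 1, so the flip contributes +1; sign now +1
(26049/8557): 26049 mod 8557 = 378, so (26049/8557) = (378/8557)
factor out 2^1: 378 = 2^1·189; with 8557 mod 8 = 5, (2/8557) = -1; sign now -1; continue with (189/8557)
flip (189/8557) -> (8557/189): both odd, 189 mod 4 = 1, 8557 mod 4 = 1, so the flip contributes +1; sign now -1
(8557/189): 8557 mod 189 = 52, so (8557/189) = (52/189)
factor out 2^2: 52 = 2^2·13; with 189 mod 8 = 5, (2/189) = -1; sign now -1; continue with (13/189)
flip (13/189) -> (189/13): both odd, 13 mod 4 = 1, 189 mod 4 = 1, so the flip contributes +1; sign now -1
(189/13): 189 mod 13 = 7, so (189/13) = (7/13)
flip (7/13) -> (13/7): both odd, 7 mod 4 = 3, 13 mod 4 = 1, so the flip contributes +1; sign now -1
(13/7): 13 mod 7 = 6, so (13/7) = (6/7)
factor out 2^1: 6 = 2^1·3; with 7 mod 8 = 7, (2/7) = +1; sign now -1; continue with (3/7)
flip (3/7) -> (7/3): both odd, 3 mod 4 = 3, 7 mod 4 = 3, so the flip contributes -1; sign now +1
(7/3): 7 mod 3 = 1, so (7/3) = (1/3)
reached (1/3) = 1, so the symbol is +1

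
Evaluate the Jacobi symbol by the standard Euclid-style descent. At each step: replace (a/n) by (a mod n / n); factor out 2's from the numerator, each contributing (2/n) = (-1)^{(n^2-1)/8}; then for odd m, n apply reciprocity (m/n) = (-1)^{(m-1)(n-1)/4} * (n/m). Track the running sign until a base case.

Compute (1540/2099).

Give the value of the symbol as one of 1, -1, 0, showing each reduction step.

-1

factor out 2^2: 1540 = 2^2·385; with 2099 mod 8 = 3, (2/2099) = -1; sign now +1; continue with (385/2099)
flip (385/2099) -> (2099/385): both odd, 385 mod 4 = 1, 2099 mod 4 = 3, so the flip contributes +1; sign now +1
(2099/385): 2099 mod 385 = 174, so (2099/385) = (174/385)
factor out 2^1: 174 = 2^1·87; with 385 mod 8 = 1, (2/385) = +1; sign now +1; continue with (87/385)
flip (87/385) -> (385/87): both odd, 87 mod 4 = 3, 385 mod 4 = 1, so the flip contributes +1; sign now +1
(385/87): 385 mod 87 = 37, so (385/87) = (37/87)
flip (37/87) -> (87/37): both odd, 37 mod 4 = 1, 87 mod 4 = 3, so the flip contributes +1; sign now +1
(87/37): 87 mod 37 = 13, so (87/37) = (13/37)
flip (13/37) -> (37/13): both odd, 13 mod 4 = 1, 37 mod 4 = 1, so the flip contributes +1; sign now +1
(37/13): 37 mod 13 = 11, so (37/13) = (11/13)
flip (11/13) -> (13/11): both odd, 11 mod 4 = 3, 13 mod 4 = 1, so the flip contributes +1; sign now +1
(13/11): 13 mod 11 = 2, so (13/11) = (2/11)
factor out 2^1: 2 = 2^1·1; with 11 mod 8 = 3, (2/11) = -1; sign now -1; continue with (1/11)
reached (1/11) = 1, so the symbol is -1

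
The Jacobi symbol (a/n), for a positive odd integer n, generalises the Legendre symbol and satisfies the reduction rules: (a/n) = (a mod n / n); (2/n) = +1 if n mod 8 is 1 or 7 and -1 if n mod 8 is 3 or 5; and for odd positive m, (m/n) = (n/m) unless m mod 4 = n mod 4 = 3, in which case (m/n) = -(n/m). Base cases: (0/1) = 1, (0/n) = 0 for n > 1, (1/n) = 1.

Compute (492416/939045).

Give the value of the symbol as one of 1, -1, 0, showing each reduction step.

factor out 2^7: 492416 = 2^7·3847; with 939045 mod 8 = 5, (2/939045) = -1; sign now -1; continue with (3847/939045)
flip (3847/939045) -> (939045/3847): both odd, 3847 mod 4 = 3, 939045 mod 4 = 1, so the flip contributes +1; sign now -1
(939045/3847): 939045 mod 3847 = 377, so (939045/3847) = (377/3847)
flip (377/3847) -> (3847/377): both odd, 377 mod 4 = 1, 3847 mod 4 = 3, so the flip contributes +1; sign now -1
(3847/377): 3847 mod 377 = 77, so (3847/377) = (77/377)
flip (77/377) -> (377/77): both odd, 77 mod 4 = 1, 377 mod 4 = 1, so the flip contributes +1; sign now -1
(377/77): 377 mod 77 = 69, so (377/77) = (69/77)
flip (69/77) -> (77/69): both odd, 69 mod 4 = 1, 77 mod 4 = 1, so the flip contributes +1; sign now -1
(77/69): 77 mod 69 = 8, so (77/69) = (8/69)
factor out 2^3: 8 = 2^3·1; with 69 mod 8 = 5, (2/69) = -1; sign now +1; continue with (1/69)
reached (1/69) = 1, so the symbol is +1

1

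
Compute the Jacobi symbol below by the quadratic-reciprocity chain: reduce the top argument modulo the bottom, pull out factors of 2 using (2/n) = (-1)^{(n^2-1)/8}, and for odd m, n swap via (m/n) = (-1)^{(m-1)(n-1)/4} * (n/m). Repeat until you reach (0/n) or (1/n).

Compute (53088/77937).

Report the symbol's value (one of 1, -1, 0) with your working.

53088 = 2^5·1659; (2/77937) = +1 since 77937 mod 8 = 1, so (53088/77937) = (+1)^5·(1659/77937); sign now +1
reciprocity: (1659/77937) = +1·(77937/1659) since 1659 mod 4 = 3, 77937 mod 4 = 1; sign now +1
(77937/1659) = (1623/1659)   [reduce mod 1659]
reciprocity: (1623/1659) = -1·(1659/1623) since 1623 mod 4 = 3, 1659 mod 4 = 3; sign now -1
(1659/1623) = (36/1623)   [reduce mod 1623]
36 = 2^2·9; (2/1623) = +1 since 1623 mod 8 = 7, so (36/1623) = (+1)^2·(9/1623); sign now -1
reciprocity: (9/1623) = +1·(1623/9) since 9 mod 4 = 1, 1623 mod 4 = 3; sign now -1
(1623/9) = (3/9)   [reduce mod 9]
reciprocity: (3/9) = +1·(9/3) since 3 mod 4 = 3, 9 mod 4 = 1; sign now -1
(9/3) = (0/3)   [reduce mod 3]
(0/3) = 0   [gcd(a, n) > 1]; final value = 0

0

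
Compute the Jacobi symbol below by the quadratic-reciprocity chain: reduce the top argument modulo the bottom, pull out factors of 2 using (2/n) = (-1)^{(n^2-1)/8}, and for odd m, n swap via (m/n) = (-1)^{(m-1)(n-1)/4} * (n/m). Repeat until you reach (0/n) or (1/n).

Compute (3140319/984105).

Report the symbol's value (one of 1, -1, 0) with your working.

0

(3140319/984105): 3140319 mod 984105 = 188004, so (3140319/984105) = (188004/984105)
factor out 2^2: 188004 = 2^2·47001; with 984105 mod 8 = 1, (2/984105) = +1; sign now +1; continue with (47001/984105)
flip (47001/984105) -> (984105/47001): both odd, 47001 mod 4 = 1, 984105 mod 4 = 1, so the flip contributes +1; sign now +1
(984105/47001): 984105 mod 47001 = 44085, so (984105/47001) = (44085/47001)
flip (44085/47001) -> (47001/44085): both odd, 44085 mod 4 = 1, 47001 mod 4 = 1, so the flip contributes +1; sign now +1
(47001/44085): 47001 mod 44085 = 2916, so (47001/44085) = (2916/44085)
factor out 2^2: 2916 = 2^2·729; with 44085 mod 8 = 5, (2/44085) = -1; sign now +1; continue with (729/44085)
flip (729/44085) -> (44085/729): both odd, 729 mod 4 = 1, 44085 mod 4 = 1, so the flip contributes +1; sign now +1
(44085/729): 44085 mod 729 = 345, so (44085/729) = (345/729)
flip (345/729) -> (729/345): both odd, 345 mod 4 = 1, 729 mod 4 = 1, so the flip contributes +1; sign now +1
(729/345): 729 mod 345 = 39, so (729/345) = (39/345)
flip (39/345) -> (345/39): both odd, 39 mod 4 = 3, 345 mod 4 = 1, so the flip contributes +1; sign now +1
(345/39): 345 mod 39 = 33, so (345/39) = (33/39)
flip (33/39) -> (39/33): both odd, 33 mod 4 = 1, 39 mod 4 = 3, so the flip contributes +1; sign now +1
(39/33): 39 mod 33 = 6, so (39/33) = (6/33)
factor out 2^1: 6 = 2^1·3; with 33 mod 8 = 1, (2/33) = +1; sign now +1; continue with (3/33)
flip (3/33) -> (33/3): both odd, 3 mod 4 = 3, 33 mod 4 = 1, so the flip contributes +1; sign now +1
(33/3): 33 mod 3 = 0, so (33/3) = (0/3)
reached (0/3); gcd(a, n) > 1, so (0/3) = 0 and the symbol is 0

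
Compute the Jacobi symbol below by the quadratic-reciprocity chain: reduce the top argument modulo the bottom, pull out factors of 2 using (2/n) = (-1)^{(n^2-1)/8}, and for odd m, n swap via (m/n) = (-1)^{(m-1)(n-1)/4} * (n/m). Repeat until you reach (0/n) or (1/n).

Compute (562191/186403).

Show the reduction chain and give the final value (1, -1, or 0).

(562191/186403): 562191 mod 186403 = 2982, so (562191/186403) = (2982/186403)
factor out 2^1: 2982 = 2^1·1491; with 186403 mod 8 = 3, (2/186403) = -1; sign now -1; continue with (1491/186403)
flip (1491/186403) -> (186403/1491): both odd, 1491 mod 4 = 3, 186403 mod 4 = 3, so the flip contributes -1; sign now +1
(186403/1491): 186403 mod 1491 = 28, so (186403/1491) = (28/1491)
factor out 2^2: 28 = 2^2·7; with 1491 mod 8 = 3, (2/1491) = -1; sign now +1; continue with (7/1491)
flip (7/1491) -> (1491/7): both odd, 7 mod 4 = 3, 1491 mod 4 = 3, so the flip contributes -1; sign now -1
(1491/7): 1491 mod 7 = 0, so (1491/7) = (0/7)
reached (0/7); gcd(a, n) > 1, so (0/7) = 0 and the symbol is 0

0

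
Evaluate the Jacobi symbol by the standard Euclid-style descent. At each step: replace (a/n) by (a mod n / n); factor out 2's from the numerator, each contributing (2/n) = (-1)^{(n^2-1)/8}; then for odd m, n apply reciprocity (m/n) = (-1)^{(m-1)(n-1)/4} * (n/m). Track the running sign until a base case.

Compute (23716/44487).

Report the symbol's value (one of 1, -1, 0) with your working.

1

23716 = 2^2·5929; (2/44487) = +1 since 44487 mod 8 = 7, so (23716/44487) = (+1)^2·(5929/44487); sign now +1
reciprocity: (5929/44487) = +1·(44487/5929) since 5929 mod 4 = 1, 44487 mod 4 = 3; sign now +1
(44487/5929) = (2984/5929)   [reduce mod 5929]
2984 = 2^3·373; (2/5929) = +1 since 5929 mod 8 = 1, so (2984/5929) = (+1)^3·(373/5929); sign now +1
reciprocity: (373/5929) = +1·(5929/373) since 373 mod 4 = 1, 5929 mod 4 = 1; sign now +1
(5929/373) = (334/373)   [reduce mod 373]
334 = 2^1·167; (2/373) = -1 since 373 mod 8 = 5, so (334/373) = (-1)^1·(167/373); sign now -1
reciprocity: (167/373) = +1·(373/167) since 167 mod 4 = 3, 373 mod 4 = 1; sign now -1
(373/167) = (39/167)   [reduce mod 167]
reciprocity: (39/167) = -1·(167/39) since 39 mod 4 = 3, 167 mod 4 = 3; sign now +1
(167/39) = (11/39)   [reduce mod 39]
reciprocity: (11/39) = -1·(39/11) since 11 mod 4 = 3, 39 mod 4 = 3; sign now -1
(39/11) = (6/11)   [reduce mod 11]
6 = 2^1·3; (2/11) = -1 since 11 mod 8 = 3, so (6/11) = (-1)^1·(3/11); sign now +1
reciprocity: (3/11) = -1·(11/3) since 3 mod 4 = 3, 11 mod 4 = 3; sign now -1
(11/3) = (2/3)   [reduce mod 3]
2 = 2^1·1; (2/3) = -1 since 3 mod 8 = 3, so (2/3) = (-1)^1·(1/3); sign now +1
(1/3) = 1; final value = sign = +1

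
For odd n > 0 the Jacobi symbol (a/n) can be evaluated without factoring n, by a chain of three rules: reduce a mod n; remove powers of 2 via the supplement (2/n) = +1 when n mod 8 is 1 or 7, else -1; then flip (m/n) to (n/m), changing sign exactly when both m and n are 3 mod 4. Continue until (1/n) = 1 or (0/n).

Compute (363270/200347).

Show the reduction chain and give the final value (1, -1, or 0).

1

(363270/200347): 363270 mod 200347 = 162923, so (363270/200347) = (162923/200347)
flip (162923/200347) -> (200347/162923): both odd, 162923 mod 4 = 3, 200347 mod 4 = 3, so the flip contributes -1; sign now -1
(200347/162923): 200347 mod 162923 = 37424, so (200347/162923) = (37424/162923)
factor out 2^4: 37424 = 2^4·2339; with 162923 mod 8 = 3, (2/162923) = -1; sign now -1; continue with (2339/162923)
flip (2339/162923) -> (162923/2339): both odd, 2339 mod 4 = 3, 162923 mod 4 = 3, so the flip contributes -1; sign now +1
(162923/2339): 162923 mod 2339 = 1532, so (162923/2339) = (1532/2339)
factor out 2^2: 1532 = 2^2·383; with 2339 mod 8 = 3, (2/2339) = -1; sign now +1; continue with (383/2339)
flip (383/2339) -> (2339/383): both odd, 383 mod 4 = 3, 2339 mod 4 = 3, so the flip contributes -1; sign now -1
(2339/383): 2339 mod 383 = 41, so (2339/383) = (41/383)
flip (41/383) -> (383/41): both odd, 41 mod 4 = 1, 383 mod 4 = 3, so the flip contributes +1; sign now -1
(383/41): 383 mod 41 = 14, so (383/41) = (14/41)
factor out 2^1: 14 = 2^1·7; with 41 mod 8 = 1, (2/41) = +1; sign now -1; continue with (7/41)
flip (7/41) -> (41/7): both odd, 7 mod 4 = 3, 41 mod 4 = 1, so the flip contributes +1; sign now -1
(41/7): 41 mod 7 = 6, so (41/7) = (6/7)
factor out 2^1: 6 = 2^1·3; with 7 mod 8 = 7, (2/7) = +1; sign now -1; continue with (3/7)
flip (3/7) -> (7/3): both odd, 3 mod 4 = 3, 7 mod 4 = 3, so the flip contributes -1; sign now +1
(7/3): 7 mod 3 = 1, so (7/3) = (1/3)
reached (1/3) = 1, so the symbol is +1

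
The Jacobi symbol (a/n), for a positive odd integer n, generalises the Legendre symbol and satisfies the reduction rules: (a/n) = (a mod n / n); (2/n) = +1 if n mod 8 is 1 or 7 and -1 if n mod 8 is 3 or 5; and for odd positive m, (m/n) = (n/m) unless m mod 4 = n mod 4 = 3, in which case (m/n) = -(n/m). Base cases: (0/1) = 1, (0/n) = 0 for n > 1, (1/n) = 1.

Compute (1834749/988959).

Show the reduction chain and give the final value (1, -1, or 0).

(1834749/988959) = (845790/988959)   [reduce mod 988959]
845790 = 2^1·422895; (2/988959) = +1 since 988959 mod 8 = 7, so (845790/988959) = (+1)^1·(422895/988959); sign now +1
reciprocity: (422895/988959) = -1·(988959/422895) since 422895 mod 4 = 3, 988959 mod 4 = 3; sign now -1
(988959/422895) = (143169/422895)   [reduce mod 422895]
reciprocity: (143169/422895) = +1·(422895/143169) since 143169 mod 4 = 1, 422895 mod 4 = 3; sign now -1
(422895/143169) = (136557/143169)   [reduce mod 143169]
reciprocity: (136557/143169) = +1·(143169/136557) since 136557 mod 4 = 1, 143169 mod 4 = 1; sign now -1
(143169/136557) = (6612/136557)   [reduce mod 136557]
6612 = 2^2·1653; (2/136557) = -1 since 136557 mod 8 = 5, so (6612/136557) = (-1)^2·(1653/136557); sign now -1
reciprocity: (1653/136557) = +1·(136557/1653) since 1653 mod 4 = 1, 136557 mod 4 = 1; sign now -1
(136557/1653) = (1011/1653)   [reduce mod 1653]
reciprocity: (1011/1653) = +1·(1653/1011) since 1011 mod 4 = 3, 1653 mod 4 = 1; sign now -1
(1653/1011) = (642/1011)   [reduce mod 1011]
642 = 2^1·321; (2/1011) = -1 since 1011 mod 8 = 3, so (642/1011) = (-1)^1·(321/1011); sign now +1
reciprocity: (321/1011) = +1·(1011/321) since 321 mod 4 = 1, 1011 mod 4 = 3; sign now +1
(1011/321) = (48/321)   [reduce mod 321]
48 = 2^4·3; (2/321) = +1 since 321 mod 8 = 1, so (48/321) = (+1)^4·(3/321); sign now +1
reciprocity: (3/321) = +1·(321/3) since 3 mod 4 = 3, 321 mod 4 = 1; sign now +1
(321/3) = (0/3)   [reduce mod 3]
(0/3) = 0   [gcd(a, n) > 1]; final value = 0

0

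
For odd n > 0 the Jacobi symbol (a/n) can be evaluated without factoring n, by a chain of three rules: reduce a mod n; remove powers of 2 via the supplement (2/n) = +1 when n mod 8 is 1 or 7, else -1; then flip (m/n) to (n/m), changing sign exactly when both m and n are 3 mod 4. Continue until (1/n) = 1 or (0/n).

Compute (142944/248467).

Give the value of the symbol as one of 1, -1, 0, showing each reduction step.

142944 = 2^5·4467; (2/248467) = -1 since 248467 mod 8 = 3, so (142944/248467) = (-1)^5·(4467/248467); sign now -1
reciprocity: (4467/248467) = -1·(248467/4467) since 4467 mod 4 = 3, 248467 mod 4 = 3; sign now +1
(248467/4467) = (2782/4467)   [reduce mod 4467]
2782 = 2^1·1391; (2/4467) = -1 since 4467 mod 8 = 3, so (2782/4467) = (-1)^1·(1391/4467); sign now -1
reciprocity: (1391/4467) = -1·(4467/1391) since 1391 mod 4 = 3, 4467 mod 4 = 3; sign now +1
(4467/1391) = (294/1391)   [reduce mod 1391]
294 = 2^1·147; (2/1391) = +1 since 1391 mod 8 = 7, so (294/1391) = (+1)^1·(147/1391); sign now +1
reciprocity: (147/1391) = -1·(1391/147) since 147 mod 4 = 3, 1391 mod 4 = 3; sign now -1
(1391/147) = (68/147)   [reduce mod 147]
68 = 2^2·17; (2/147) = -1 since 147 mod 8 = 3, so (68/147) = (-1)^2·(17/147); sign now -1
reciprocity: (17/147) = +1·(147/17) since 17 mod 4 = 1, 147 mod 4 = 3; sign now -1
(147/17) = (11/17)   [reduce mod 17]
reciprocity: (11/17) = +1·(17/11) since 11 mod 4 = 3, 17 mod 4 = 1; sign now -1
(17/11) = (6/11)   [reduce mod 11]
6 = 2^1·3; (2/11) = -1 since 11 mod 8 = 3, so (6/11) = (-1)^1·(3/11); sign now +1
reciprocity: (3/11) = -1·(11/3) since 3 mod 4 = 3, 11 mod 4 = 3; sign now -1
(11/3) = (2/3)   [reduce mod 3]
2 = 2^1·1; (2/3) = -1 since 3 mod 8 = 3, so (2/3) = (-1)^1·(1/3); sign now +1
(1/3) = 1; final value = sign = +1

1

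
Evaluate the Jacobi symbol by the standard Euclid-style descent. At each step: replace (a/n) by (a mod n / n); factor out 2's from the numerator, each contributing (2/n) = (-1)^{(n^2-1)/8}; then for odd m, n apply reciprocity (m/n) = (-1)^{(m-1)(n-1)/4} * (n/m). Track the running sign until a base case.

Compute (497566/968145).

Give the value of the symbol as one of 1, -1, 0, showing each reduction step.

factor out 2^1: 497566 = 2^1·248783; with 968145 mod 8 = 1, (2/968145) = +1; sign now +1; continue with (248783/968145)
flip (248783/968145) -> (968145/248783): both odd, 248783 mod 4 = 3, 968145 mod 4 = 1, so the flip contributes +1; sign now +1
(968145/248783): 968145 mod 248783 = 221796, so (968145/248783) = (221796/248783)
factor out 2^2: 221796 = 2^2·55449; with 248783 mod 8 = 7, (2/248783) = +1; sign now +1; continue with (55449/248783)
flip (55449/248783) -> (248783/55449): both odd, 55449 mod 4 = 1, 248783 mod 4 = 3, so the flip contributes +1; sign now +1
(248783/55449): 248783 mod 55449 = 26987, so (248783/55449) = (26987/55449)
flip (26987/55449) -> (55449/26987): both odd, 26987 mod 4 = 3, 55449 mod 4 = 1, so the flip contributes +1; sign now +1
(55449/26987): 55449 mod 26987 = 1475, so (55449/26987) = (1475/26987)
flip (1475/26987) -> (26987/1475): both odd, 1475 mod 4 = 3, 26987 mod 4 = 3, so the flip contributes -1; sign now -1
(26987/1475): 26987 mod 1475 = 437, so (26987/1475) = (437/1475)
flip (437/1475) -> (1475/437): both odd, 437 mod 4 = 1, 1475 mod 4 = 3, so the flip contributes +1; sign now -1
(1475/437): 1475 mod 437 = 164, so (1475/437) = (164/437)
factor out 2^2: 164 = 2^2·41; with 437 mod 8 = 5, (2/437) = -1; sign now -1; continue with (41/437)
flip (41/437) -> (437/41): both odd, 41 mod 4 = 1, 437 mod 4 = 1, so the flip contributes +1; sign now -1
(437/41): 437 mod 41 = 27, so (437/41) = (27/41)
flip (27/41) -> (41/27): both odd, 27 mod 4 = 3, 41 mod 4 = 1, so the flip contributes +1; sign now -1
(41/27): 41 mod 27 = 14, so (41/27) = (14/27)
factor out 2^1: 14 = 2^1·7; with 27 mod 8 = 3, (2/27) = -1; sign now +1; continue with (7/27)
flip (7/27) -> (27/7): both odd, 7 mod 4 = 3, 27 mod 4 = 3, so the flip contributes -1; sign now -1
(27/7): 27 mod 7 = 6, so (27/7) = (6/7)
factor out 2^1: 6 = 2^1·3; with 7 mod 8 = 7, (2/7) = +1; sign now -1; continue with (3/7)
flip (3/7) -> (7/3): both odd, 3 mod 4 = 3, 7 mod 4 = 3, so the flip contributes -1; sign now +1
(7/3): 7 mod 3 = 1, so (7/3) = (1/3)
reached (1/3) = 1, so the symbol is +1

1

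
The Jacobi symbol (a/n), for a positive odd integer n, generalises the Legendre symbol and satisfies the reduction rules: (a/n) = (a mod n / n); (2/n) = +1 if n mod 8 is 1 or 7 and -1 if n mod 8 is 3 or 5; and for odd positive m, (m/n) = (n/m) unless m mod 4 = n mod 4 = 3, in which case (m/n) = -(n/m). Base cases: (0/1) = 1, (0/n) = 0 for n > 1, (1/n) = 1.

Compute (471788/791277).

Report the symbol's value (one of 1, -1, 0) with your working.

factor out 2^2: 471788 = 2^2·117947; with 791277 mod 8 = 5, (2/791277) = -1; sign now +1; continue with (117947/791277)
flip (117947/791277) -> (791277/117947): both odd, 117947 mod 4 = 3, 791277 mod 4 = 1, so the flip contributes +1; sign now +1
(791277/117947): 791277 mod 117947 = 83595, so (791277/117947) = (83595/117947)
flip (83595/117947) -> (117947/83595): both odd, 83595 mod 4 = 3, 117947 mod 4 = 3, so the flip contributes -1; sign now -1
(117947/83595): 117947 mod 83595 = 34352, so (117947/83595) = (34352/83595)
factor out 2^4: 34352 = 2^4·2147; with 83595 mod 8 = 3, (2/83595) = -1; sign now -1; continue with (2147/83595)
flip (2147/83595) -> (83595/2147): both odd, 2147 mod 4 = 3, 83595 mod 4 = 3, so the flip contributes -1; sign now +1
(83595/2147): 83595 mod 2147 = 2009, so (83595/2147) = (2009/2147)
flip (2009/2147) -> (2147/2009): both odd, 2009 mod 4 = 1, 2147 mod 4 = 3, so the flip contributes +1; sign now +1
(2147/2009): 2147 mod 2009 = 138, so (2147/2009) = (138/2009)
factor out 2^1: 138 = 2^1·69; with 2009 mod 8 = 1, (2/2009) = +1; sign now +1; continue with (69/2009)
flip (69/2009) -> (2009/69): both odd, 69 mod 4 = 1, 2009 mod 4 = 1, so the flip contributes +1; sign now +1
(2009/69): 2009 mod 69 = 8, so (2009/69) = (8/69)
factor out 2^3: 8 = 2^3·1; with 69 mod 8 = 5, (2/69) = -1; sign now -1; continue with (1/69)
reached (1/69) = 1, so the symbol is -1

-1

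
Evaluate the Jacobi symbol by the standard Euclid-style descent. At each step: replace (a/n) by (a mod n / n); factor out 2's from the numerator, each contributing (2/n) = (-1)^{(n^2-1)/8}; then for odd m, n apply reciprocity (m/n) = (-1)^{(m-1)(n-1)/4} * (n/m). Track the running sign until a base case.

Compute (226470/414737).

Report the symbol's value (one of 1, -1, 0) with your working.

226470 = 2^1·113235; (2/414737) = +1 since 414737 mod 8 = 1, so (226470/414737) = (+1)^1·(113235/414737); sign now +1
reciprocity: (113235/414737) = +1·(414737/113235) since 113235 mod 4 = 3, 414737 mod 4 = 1; sign now +1
(414737/113235) = (75032/113235)   [reduce mod 113235]
75032 = 2^3·9379; (2/113235) = -1 since 113235 mod 8 = 3, so (75032/113235) = (-1)^3·(9379/113235); sign now -1
reciprocity: (9379/113235) = -1·(113235/9379) since 9379 mod 4 = 3, 113235 mod 4 = 3; sign now +1
(113235/9379) = (687/9379)   [reduce mod 9379]
reciprocity: (687/9379) = -1·(9379/687) since 687 mod 4 = 3, 9379 mod 4 = 3; sign now -1
(9379/687) = (448/687)   [reduce mod 687]
448 = 2^6·7; (2/687) = +1 since 687 mod 8 = 7, so (448/687) = (+1)^6·(7/687); sign now -1
reciprocity: (7/687) = -1·(687/7) since 7 mod 4 = 3, 687 mod 4 = 3; sign now +1
(687/7) = (1/7)   [reduce mod 7]
(1/7) = 1; final value = sign = +1

1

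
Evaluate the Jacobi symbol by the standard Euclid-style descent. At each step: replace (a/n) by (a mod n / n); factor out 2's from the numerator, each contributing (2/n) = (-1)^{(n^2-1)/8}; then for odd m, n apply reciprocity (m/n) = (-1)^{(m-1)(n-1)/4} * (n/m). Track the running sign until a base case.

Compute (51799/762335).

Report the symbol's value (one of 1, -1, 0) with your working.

-1

reciprocity: (51799/762335) = -1·(762335/51799) since 51799 mod 4 = 3, 762335 mod 4 = 3; sign now -1
(762335/51799) = (37149/51799)   [reduce mod 51799]
reciprocity: (37149/51799) = +1·(51799/37149) since 37149 mod 4 = 1, 51799 mod 4 = 3; sign now -1
(51799/37149) = (14650/37149)   [reduce mod 37149]
14650 = 2^1·7325; (2/37149) = -1 since 37149 mod 8 = 5, so (14650/37149) = (-1)^1·(7325/37149); sign now +1
reciprocity: (7325/37149) = +1·(37149/7325) since 7325 mod 4 = 1, 37149 mod 4 = 1; sign now +1
(37149/7325) = (524/7325)   [reduce mod 7325]
524 = 2^2·131; (2/7325) = -1 since 7325 mod 8 = 5, so (524/7325) = (-1)^2·(131/7325); sign now +1
reciprocity: (131/7325) = +1·(7325/131) since 131 mod 4 = 3, 7325 mod 4 = 1; sign now +1
(7325/131) = (120/131)   [reduce mod 131]
120 = 2^3·15; (2/131) = -1 since 131 mod 8 = 3, so (120/131) = (-1)^3·(15/131); sign now -1
reciprocity: (15/131) = -1·(131/15) since 15 mod 4 = 3, 131 mod 4 = 3; sign now +1
(131/15) = (11/15)   [reduce mod 15]
reciprocity: (11/15) = -1·(15/11) since 11 mod 4 = 3, 15 mod 4 = 3; sign now -1
(15/11) = (4/11)   [reduce mod 11]
4 = 2^2·1; (2/11) = -1 since 11 mod 8 = 3, so (4/11) = (-1)^2·(1/11); sign now -1
(1/11) = 1; final value = sign = -1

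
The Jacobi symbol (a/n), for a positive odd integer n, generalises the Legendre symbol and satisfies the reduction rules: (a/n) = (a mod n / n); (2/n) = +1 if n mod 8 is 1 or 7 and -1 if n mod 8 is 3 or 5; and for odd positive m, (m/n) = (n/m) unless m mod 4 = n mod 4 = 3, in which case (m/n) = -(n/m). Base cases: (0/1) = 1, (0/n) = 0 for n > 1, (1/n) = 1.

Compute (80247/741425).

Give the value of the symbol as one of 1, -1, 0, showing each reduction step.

reciprocity: (80247/741425) = +1·(741425/80247) since 80247 mod 4 = 3, 741425 mod 4 = 1; sign now +1
(741425/80247) = (19202/80247)   [reduce mod 80247]
19202 = 2^1·9601; (2/80247) = +1 since 80247 mod 8 = 7, so (19202/80247) = (+1)^1·(9601/80247); sign now +1
reciprocity: (9601/80247) = +1·(80247/9601) since 9601 mod 4 = 1, 80247 mod 4 = 3; sign now +1
(80247/9601) = (3439/9601)   [reduce mod 9601]
reciprocity: (3439/9601) = +1·(9601/3439) since 3439 mod 4 = 3, 9601 mod 4 = 1; sign now +1
(9601/3439) = (2723/3439)   [reduce mod 3439]
reciprocity: (2723/3439) = -1·(3439/2723) since 2723 mod 4 = 3, 3439 mod 4 = 3; sign now -1
(3439/2723) = (716/2723)   [reduce mod 2723]
716 = 2^2·179; (2/2723) = -1 since 2723 mod 8 = 3, so (716/2723) = (-1)^2·(179/2723); sign now -1
reciprocity: (179/2723) = -1·(2723/179) since 179 mod 4 = 3, 2723 mod 4 = 3; sign now +1
(2723/179) = (38/179)   [reduce mod 179]
38 = 2^1·19; (2/179) = -1 since 179 mod 8 = 3, so (38/179) = (-1)^1·(19/179); sign now -1
reciprocity: (19/179) = -1·(179/19) since 19 mod 4 = 3, 179 mod 4 = 3; sign now +1
(179/19) = (8/19)   [reduce mod 19]
8 = 2^3·1; (2/19) = -1 since 19 mod 8 = 3, so (8/19) = (-1)^3·(1/19); sign now -1
(1/19) = 1; final value = sign = -1

-1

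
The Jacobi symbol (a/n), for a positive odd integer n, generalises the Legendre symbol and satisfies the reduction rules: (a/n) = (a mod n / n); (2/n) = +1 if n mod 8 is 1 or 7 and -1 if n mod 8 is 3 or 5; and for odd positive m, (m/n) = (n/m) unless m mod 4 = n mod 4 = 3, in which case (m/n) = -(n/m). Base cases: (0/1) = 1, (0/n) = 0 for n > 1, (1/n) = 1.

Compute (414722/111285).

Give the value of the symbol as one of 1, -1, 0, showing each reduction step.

1

(414722/111285): 414722 mod 111285 = 80867, so (414722/111285) = (80867/111285)
flip (80867/111285) -> (111285/80867): both odd, 80867 mod 4 = 3, 111285 mod 4 = 1, so the flip contributes +1; sign now +1
(111285/80867): 111285 mod 80867 = 30418, so (111285/80867) = (30418/80867)
factor out 2^1: 30418 = 2^1·15209; with 80867 mod 8 = 3, (2/80867) = -1; sign now -1; continue with (15209/80867)
flip (15209/80867) -> (80867/15209): both odd, 15209 mod 4 = 1, 80867 mod 4 = 3, so the flip contributes +1; sign now -1
(80867/15209): 80867 mod 15209 = 4822, so (80867/15209) = (4822/15209)
factor out 2^1: 4822 = 2^1·2411; with 15209 mod 8 = 1, (2/15209) = +1; sign now -1; continue with (2411/15209)
flip (2411/15209) -> (15209/2411): both odd, 2411 mod 4 = 3, 15209 mod 4 = 1, so the flip contributes +1; sign now -1
(15209/2411): 15209 mod 2411 = 743, so (15209/2411) = (743/2411)
flip (743/2411) -> (2411/743): both odd, 743 mod 4 = 3, 2411 mod 4 = 3, so the flip contributes -1; sign now +1
(2411/743): 2411 mod 743 = 182, so (2411/743) = (182/743)
factor out 2^1: 182 = 2^1·91; with 743 mod 8 = 7, (2/743) = +1; sign now +1; continue with (91/743)
flip (91/743) -> (743/91): both odd, 91 mod 4 = 3, 743 mod 4 = 3, so the flip contributes -1; sign now -1
(743/91): 743 mod 91 = 15, so (743/91) = (15/91)
flip (15/91) -> (91/15): both odd, 15 mod 4 = 3, 91 mod 4 = 3, so the flip contributes -1; sign now +1
(91/15): 91 mod 15 = 1, so (91/15) = (1/15)
reached (1/15) = 1, so the symbol is +1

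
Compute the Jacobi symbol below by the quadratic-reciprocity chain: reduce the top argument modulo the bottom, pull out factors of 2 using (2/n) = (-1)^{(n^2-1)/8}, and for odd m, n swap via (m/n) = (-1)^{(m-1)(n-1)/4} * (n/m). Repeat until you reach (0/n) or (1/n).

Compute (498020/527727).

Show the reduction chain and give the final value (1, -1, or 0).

-1

498020 = 2^2·124505; (2/527727) = +1 since 527727 mod 8 = 7, so (498020/527727) = (+1)^2·(124505/527727); sign now +1
reciprocity: (124505/527727) = +1·(527727/124505) since 124505 mod 4 = 1, 527727 mod 4 = 3; sign now +1
(527727/124505) = (29707/124505)   [reduce mod 124505]
reciprocity: (29707/124505) = +1·(124505/29707) since 29707 mod 4 = 3, 124505 mod 4 = 1; sign now +1
(124505/29707) = (5677/29707)   [reduce mod 29707]
reciprocity: (5677/29707) = +1·(29707/5677) since 5677 mod 4 = 1, 29707 mod 4 = 3; sign now +1
(29707/5677) = (1322/5677)   [reduce mod 5677]
1322 = 2^1·661; (2/5677) = -1 since 5677 mod 8 = 5, so (1322/5677) = (-1)^1·(661/5677); sign now -1
reciprocity: (661/5677) = +1·(5677/661) since 661 mod 4 = 1, 5677 mod 4 = 1; sign now -1
(5677/661) = (389/661)   [reduce mod 661]
reciprocity: (389/661) = +1·(661/389) since 389 mod 4 = 1, 661 mod 4 = 1; sign now -1
(661/389) = (272/389)   [reduce mod 389]
272 = 2^4·17; (2/389) = -1 since 389 mod 8 = 5, so (272/389) = (-1)^4·(17/389); sign now -1
reciprocity: (17/389) = +1·(389/17) since 17 mod 4 = 1, 389 mod 4 = 1; sign now -1
(389/17) = (15/17)   [reduce mod 17]
reciprocity: (15/17) = +1·(17/15) since 15 mod 4 = 3, 17 mod 4 = 1; sign now -1
(17/15) = (2/15)   [reduce mod 15]
2 = 2^1·1; (2/15) = +1 since 15 mod 8 = 7, so (2/15) = (+1)^1·(1/15); sign now -1
(1/15) = 1; final value = sign = -1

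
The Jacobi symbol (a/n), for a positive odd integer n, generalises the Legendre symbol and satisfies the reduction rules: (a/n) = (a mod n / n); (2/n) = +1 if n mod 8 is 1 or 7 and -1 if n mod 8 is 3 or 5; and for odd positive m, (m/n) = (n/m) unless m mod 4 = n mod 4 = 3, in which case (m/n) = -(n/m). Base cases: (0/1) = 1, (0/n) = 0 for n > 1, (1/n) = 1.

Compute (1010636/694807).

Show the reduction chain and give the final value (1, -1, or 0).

-1

(1010636/694807): 1010636 mod 694807 = 315829, so (1010636/694807) = (315829/694807)
flip (315829/694807) -> (694807/315829): both odd, 315829 mod 4 = 1, 694807 mod 4 = 3, so the flip contributes +1; sign now +1
(694807/315829): 694807 mod 315829 = 63149, so (694807/315829) = (63149/315829)
flip (63149/315829) -> (315829/63149): both odd, 63149 mod 4 = 1, 315829 mod 4 = 1, so the flip contributes +1; sign now +1
(315829/63149): 315829 mod 63149 = 84, so (315829/63149) = (84/63149)
factor out 2^2: 84 = 2^2·21; with 63149 mod 8 = 5, (2/63149) = -1; sign now +1; continue with (21/63149)
flip (21/63149) -> (63149/21): both odd, 21 mod 4 = 1, 63149 mod 4 = 1, so the flip contributes +1; sign now +1
(63149/21): 63149 mod 21 = 2, so (63149/21) = (2/21)
factor out 2^1: 2 = 2^1·1; with 21 mod 8 = 5, (2/21) = -1; sign now -1; continue with (1/21)
reached (1/21) = 1, so the symbol is -1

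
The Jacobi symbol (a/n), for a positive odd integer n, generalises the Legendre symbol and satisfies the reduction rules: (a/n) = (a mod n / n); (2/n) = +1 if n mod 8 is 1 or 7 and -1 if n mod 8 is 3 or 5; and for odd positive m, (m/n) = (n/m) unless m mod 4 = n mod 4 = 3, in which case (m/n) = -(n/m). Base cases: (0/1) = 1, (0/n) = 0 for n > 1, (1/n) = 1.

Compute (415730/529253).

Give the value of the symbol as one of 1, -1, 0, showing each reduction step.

1

415730 = 2^1·207865; (2/529253) = -1 since 529253 mod 8 = 5, so (415730/529253) = (-1)^1·(207865/529253); sign now -1
reciprocity: (207865/529253) = +1·(529253/207865) since 207865 mod 4 = 1, 529253 mod 4 = 1; sign now -1
(529253/207865) = (113523/207865)   [reduce mod 207865]
reciprocity: (113523/207865) = +1·(207865/113523) since 113523 mod 4 = 3, 207865 mod 4 = 1; sign now -1
(207865/113523) = (94342/113523)   [reduce mod 113523]
94342 = 2^1·47171; (2/113523) = -1 since 113523 mod 8 = 3, so (94342/113523) = (-1)^1·(47171/113523); sign now +1
reciprocity: (47171/113523) = -1·(113523/47171) since 47171 mod 4 = 3, 113523 mod 4 = 3; sign now -1
(113523/47171) = (19181/47171)   [reduce mod 47171]
reciprocity: (19181/47171) = +1·(47171/19181) since 19181 mod 4 = 1, 47171 mod 4 = 3; sign now -1
(47171/19181) = (8809/19181)   [reduce mod 19181]
reciprocity: (8809/19181) = +1·(19181/8809) since 8809 mod 4 = 1, 19181 mod 4 = 1; sign now -1
(19181/8809) = (1563/8809)   [reduce mod 8809]
reciprocity: (1563/8809) = +1·(8809/1563) since 1563 mod 4 = 3, 8809 mod 4 = 1; sign now -1
(8809/1563) = (994/1563)   [reduce mod 1563]
994 = 2^1·497; (2/1563) = -1 since 1563 mod 8 = 3, so (994/1563) = (-1)^1·(497/1563); sign now +1
reciprocity: (497/1563) = +1·(1563/497) since 497 mod 4 = 1, 1563 mod 4 = 3; sign now +1
(1563/497) = (72/497)   [reduce mod 497]
72 = 2^3·9; (2/497) = +1 since 497 mod 8 = 1, so (72/497) = (+1)^3·(9/497); sign now +1
reciprocity: (9/497) = +1·(497/9) since 9 mod 4 = 1, 497 mod 4 = 1; sign now +1
(497/9) = (2/9)   [reduce mod 9]
2 = 2^1·1; (2/9) = +1 since 9 mod 8 = 1, so (2/9) = (+1)^1·(1/9); sign now +1
(1/9) = 1; final value = sign = +1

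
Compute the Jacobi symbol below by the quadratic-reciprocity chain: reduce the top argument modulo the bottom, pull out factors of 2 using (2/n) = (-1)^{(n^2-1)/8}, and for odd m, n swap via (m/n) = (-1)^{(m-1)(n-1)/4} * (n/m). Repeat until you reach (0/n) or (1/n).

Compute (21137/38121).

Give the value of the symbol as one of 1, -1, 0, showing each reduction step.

-1

flip (21137/38121) -> (38121/21137): both odd, 21137 mod 4 = 1, 38121 mod 4 = 1, so the flip contributes +1; sign now +1
(38121/21137): 38121 mod 21137 = 16984, so (38121/21137) = (16984/21137)
factor out 2^3: 16984 = 2^3·2123; with 21137 mod 8 = 1, (2/21137) = +1; sign now +1; continue with (2123/21137)
flip (2123/21137) -> (21137/2123): both odd, 2123 mod 4 = 3, 21137 mod 4 = 1, so the flip contributes +1; sign now +1
(21137/2123): 21137 mod 2123 = 2030, so (21137/2123) = (2030/2123)
factor out 2^1: 2030 = 2^1·1015; with 2123 mod 8 = 3, (2/2123) = -1; sign now -1; continue with (1015/2123)
flip (1015/2123) -> (2123/1015): both odd, 1015 mod 4 = 3, 2123 mod 4 = 3, so the flip contributes -1; sign now +1
(2123/1015): 2123 mod 1015 = 93, so (2123/1015) = (93/1015)
flip (93/1015) -> (1015/93): both odd, 93 mod 4 = 1, 1015 mod 4 = 3, so the flip contributes +1; sign now +1
(1015/93): 1015 mod 93 = 85, so (1015/93) = (85/93)
flip (85/93) -> (93/85): both odd, 85 mod 4 = 1, 93 mod 4 = 1, so the flip contributes +1; sign now +1
(93/85): 93 mod 85 = 8, so (93/85) = (8/85)
factor out 2^3: 8 = 2^3·1; with 85 mod 8 = 5, (2/85) = -1; sign now -1; continue with (1/85)
reached (1/85) = 1, so the symbol is -1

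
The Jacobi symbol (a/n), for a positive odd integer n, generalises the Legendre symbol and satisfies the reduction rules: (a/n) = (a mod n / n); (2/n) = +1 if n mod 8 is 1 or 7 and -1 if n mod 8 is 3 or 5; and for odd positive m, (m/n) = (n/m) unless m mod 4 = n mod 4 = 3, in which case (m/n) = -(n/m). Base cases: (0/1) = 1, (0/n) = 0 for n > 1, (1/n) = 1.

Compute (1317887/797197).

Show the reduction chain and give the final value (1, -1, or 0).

(1317887/797197) = (520690/797197)   [reduce mod 797197]
520690 = 2^1·260345; (2/797197) = -1 since 797197 mod 8 = 5, so (520690/797197) = (-1)^1·(260345/797197); sign now -1
reciprocity: (260345/797197) = +1·(797197/260345) since 260345 mod 4 = 1, 797197 mod 4 = 1; sign now -1
(797197/260345) = (16162/260345)   [reduce mod 260345]
16162 = 2^1·8081; (2/260345) = +1 since 260345 mod 8 = 1, so (16162/260345) = (+1)^1·(8081/260345); sign now -1
reciprocity: (8081/260345) = +1·(260345/8081) since 8081 mod 4 = 1, 260345 mod 4 = 1; sign now -1
(260345/8081) = (1753/8081)   [reduce mod 8081]
reciprocity: (1753/8081) = +1·(8081/1753) since 1753 mod 4 = 1, 8081 mod 4 = 1; sign now -1
(8081/1753) = (1069/1753)   [reduce mod 1753]
reciprocity: (1069/1753) = +1·(1753/1069) since 1069 mod 4 = 1, 1753 mod 4 = 1; sign now -1
(1753/1069) = (684/1069)   [reduce mod 1069]
684 = 2^2·171; (2/1069) = -1 since 1069 mod 8 = 5, so (684/1069) = (-1)^2·(171/1069); sign now -1
reciprocity: (171/1069) = +1·(1069/171) since 171 mod 4 = 3, 1069 mod 4 = 1; sign now -1
(1069/171) = (43/171)   [reduce mod 171]
reciprocity: (43/171) = -1·(171/43) since 43 mod 4 = 3, 171 mod 4 = 3; sign now +1
(171/43) = (42/43)   [reduce mod 43]
42 = 2^1·21; (2/43) = -1 since 43 mod 8 = 3, so (42/43) = (-1)^1·(21/43); sign now -1
reciprocity: (21/43) = +1·(43/21) since 21 mod 4 = 1, 43 mod 4 = 3; sign now -1
(43/21) = (1/21)   [reduce mod 21]
(1/21) = 1; final value = sign = -1

-1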